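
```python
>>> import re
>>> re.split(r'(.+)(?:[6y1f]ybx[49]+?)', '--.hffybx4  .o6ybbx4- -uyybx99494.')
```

Pattern: one or more of any character (captured); then one of [6y1f], then the literal 'ybx', then one or more of one of [49] (lazy) (non-capturing group).
A `+?`/`*?`/`{m,n}?` starts at its minimum and grows only as far as needed for what follows to match.
Matches to split on: at [0:29] → '--.hffybx4  .o6ybbx4- -uyybx9'.
The group in the pattern means `split` returns the separators' captures alongside the pieces.

['', '--.hffybx4  .o6ybbx4- -u', '9494.']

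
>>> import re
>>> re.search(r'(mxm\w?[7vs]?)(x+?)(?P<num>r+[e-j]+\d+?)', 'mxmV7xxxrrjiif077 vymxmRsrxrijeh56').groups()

This matches the literal 'mxm', then optionally a word character, then optionally one of [7vs] (captured); then one or more of a literal 'x' (lazy) (captured); then one or more of the literal 'r', then one or more of a character in [e-j], then one or more of a digit (lazy) (captured as 'num').
Unlike `match`, `search` isn't anchored — it looks for the pattern anywhere in the string.
The match spans [0:15] → 'mxmV7xxxrrjiif0'.
Captured: group 1 = 'mxmV7', group 2 = 'xxx', group 3 = 'rrjiif0'.

('mxmV7', 'xxx', 'rrjiif0')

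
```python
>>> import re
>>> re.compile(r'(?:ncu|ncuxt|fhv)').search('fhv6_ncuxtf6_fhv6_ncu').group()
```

'fhv'

The match spans [0:3] → 'fhv'.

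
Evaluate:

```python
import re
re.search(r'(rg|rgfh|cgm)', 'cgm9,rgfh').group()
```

'cgm'

The match spans [0:3] → 'cgm'.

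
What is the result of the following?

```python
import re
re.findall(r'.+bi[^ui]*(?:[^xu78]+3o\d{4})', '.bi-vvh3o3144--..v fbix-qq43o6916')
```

No capturing groups, so `findall` returns the 1 full match string.

['.bi-vvh3o3144--..v fbix-qq43o6916']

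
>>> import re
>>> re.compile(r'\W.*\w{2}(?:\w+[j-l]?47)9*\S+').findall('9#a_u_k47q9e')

['#a_u_k47q9e']

The pattern matches a non-word character, then zero or more of any character, then exactly 2 of a word character; then one or more of a word character, then optionally a character in [j-l], then the literal '47' (non-capturing group); then zero or more of the literal '9', then one or more of a non-whitespace character.
Walking the string: at [1:12] → '#a_u_k47q9e'.
`findall` yields the raw match text (1 of them) because the pattern has no groups.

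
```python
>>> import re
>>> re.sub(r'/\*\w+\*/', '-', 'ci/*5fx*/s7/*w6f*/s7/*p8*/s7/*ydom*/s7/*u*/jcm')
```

'ci-s7-s7-s7-s7-jcm'

`sub` substitutes '-' at each match site.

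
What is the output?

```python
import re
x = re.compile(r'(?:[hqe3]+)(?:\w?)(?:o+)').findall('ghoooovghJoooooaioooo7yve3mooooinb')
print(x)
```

['hoooo', 'hJooooo', 'e3moooo']

Pattern: one or more of one of [hqe3] (non-capturing group); then optionally a word character (non-capturing group); then one or more of a literal 'o' (non-capturing group).
Matches: at [1:6] → 'hoooo'; at [8:15] → 'hJooooo'; at [24:31] → 'e3moooo'.
No capturing groups, so `findall` returns the 3 full match strings.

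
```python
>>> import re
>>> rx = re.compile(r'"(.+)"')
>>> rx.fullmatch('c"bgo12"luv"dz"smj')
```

`re.fullmatch` is like wrapping the pattern in `^…$` (in single-line mode).
Here the pattern can't cover the whole string, so the call returns None.

None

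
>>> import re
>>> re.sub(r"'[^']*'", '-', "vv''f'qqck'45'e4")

"vv-f-45'e4"

Matches: at [2:4] → "''"; at [5:11] → "'qqck'".
Every occurrence is swapped for '-'.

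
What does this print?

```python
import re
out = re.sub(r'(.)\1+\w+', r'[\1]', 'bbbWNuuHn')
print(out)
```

The backreference `\1` re-matches whatever the first group consumed, character for character.
Matches: at [0:9] → 'bbbWNuuHn'.
Each match is replaced using the text its own group 1 captured.

[b]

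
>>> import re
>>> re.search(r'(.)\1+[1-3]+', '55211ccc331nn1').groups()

`\1` is not a pattern — it's the concrete string captured by group 1, re-applied verbatim.
Unlike `match`, `search` isn't anchored — it looks for the pattern anywhere in the string.
The match spans [0:5] → '55211'.
Captured: group 1 = '5'.

('5',)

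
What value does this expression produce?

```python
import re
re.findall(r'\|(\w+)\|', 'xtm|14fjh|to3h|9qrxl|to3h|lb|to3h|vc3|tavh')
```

['14fjh', '9qrxl', 'lb', 'vc3']

Walking the string: at [3:10] match '|14fjh|', group 1 = '14fjh'; at [14:21] match '|9qrxl|', group 1 = '9qrxl'; at [25:29] match '|lb|', group 1 = 'lb'; at [33:38] match '|vc3|', group 1 = 'vc3'.
Because there's exactly one group, `findall` drops the full match and keeps group 1 from each hit.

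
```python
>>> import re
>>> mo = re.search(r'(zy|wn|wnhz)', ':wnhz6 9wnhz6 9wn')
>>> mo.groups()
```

Alternation isn't longest-match — the leftmost alternative that fits at this position is chosen.
`re.search` scans for the first position where the pattern succeeds.
The match spans [1:3] → 'wn'.
Captured: group 1 = 'wn'.

('wn',)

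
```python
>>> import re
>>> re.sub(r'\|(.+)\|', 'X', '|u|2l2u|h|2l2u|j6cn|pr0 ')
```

'Xpr0 '

Matches: at [0:20] → '|u|2l2u|h|2l2u|j6cn|'.
Every occurrence is swapped for 'X'.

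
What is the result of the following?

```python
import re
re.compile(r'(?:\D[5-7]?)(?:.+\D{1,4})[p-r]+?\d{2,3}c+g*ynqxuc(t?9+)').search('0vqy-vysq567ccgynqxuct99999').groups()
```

The match spans [1:27] → 'vqy-vysq567ccgynqxuct99999'.
Captured: group 1 = 't99999'.

('t99999',)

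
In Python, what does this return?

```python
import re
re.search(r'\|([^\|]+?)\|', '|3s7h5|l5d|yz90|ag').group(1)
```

`re.search` scans for the first position where the pattern succeeds.
The match spans [0:7] → '|3s7h5|'.
Captured: group 1 = '3s7h5'.

'3s7h5'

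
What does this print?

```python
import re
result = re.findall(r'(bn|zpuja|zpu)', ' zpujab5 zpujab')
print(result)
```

['zpuja', 'zpuja']

Alternation isn't longest-match — the leftmost alternative that fits at this position is chosen.
Matches: at [1:6] match 'zpuja', group 1 = 'zpuja'; at [9:14] match 'zpuja', group 1 = 'zpuja'.
With a single group, `findall` returns only what that group captured — 2 items.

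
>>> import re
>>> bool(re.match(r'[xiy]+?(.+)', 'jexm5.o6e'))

False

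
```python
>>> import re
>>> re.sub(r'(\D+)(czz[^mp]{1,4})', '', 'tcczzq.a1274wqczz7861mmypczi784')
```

'274mmypczi784'

This matches one or more of a non-digit (captured); then the literal 'czz', then 1 to 4 of any character except [mp] (captured).
Matches: at [0:9] → 'tcczzq.a1'; at [12:21] → 'wqczz7861'.
`sub` substitutes '' at each match site.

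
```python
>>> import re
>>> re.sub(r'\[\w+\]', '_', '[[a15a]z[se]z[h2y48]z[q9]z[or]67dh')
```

'[_z_z_z_z_67dh'

`sub` substitutes '_' at each match site.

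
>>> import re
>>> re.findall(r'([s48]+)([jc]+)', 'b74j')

Multiple groups make `findall` return tuples — one 2-tuple for the one match.

[('4', 'j')]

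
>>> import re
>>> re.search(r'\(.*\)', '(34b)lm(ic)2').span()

`re.search` tries every starting position until one works.
The match spans [0:11] → '(34b)lm(ic)'.

(0, 11)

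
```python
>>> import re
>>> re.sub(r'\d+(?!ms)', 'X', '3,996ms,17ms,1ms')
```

`(?!…)`/`(?<!…)` only lets a position through if the neighbouring text does NOT match; no characters are consumed.
`sub` substitutes 'X' at each match site.

'X,X6ms,X7ms,1ms'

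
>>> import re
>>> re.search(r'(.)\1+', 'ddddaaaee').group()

'dddd'

The backreference `\1` re-matches whatever the first group consumed, character for character.
`re.search` tries every starting position until one works.
The match spans [0:4] → 'dddd'.
Captured: group 1 = 'd'.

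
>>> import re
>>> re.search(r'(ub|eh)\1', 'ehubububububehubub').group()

A backreference is literal: `\1` must see the identical characters the first group matched.
The match spans [2:6] → 'ubub'.

'ubub'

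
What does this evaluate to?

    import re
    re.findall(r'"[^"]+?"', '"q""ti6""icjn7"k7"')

['"q"', '"ti6"', '"icjn7"']

Matches: at [0:3] → '"q"'; at [3:8] → '"ti6"'; at [8:15] → '"icjn7"'.
With no groups in the pattern, `findall` gives back each whole match — 3 here.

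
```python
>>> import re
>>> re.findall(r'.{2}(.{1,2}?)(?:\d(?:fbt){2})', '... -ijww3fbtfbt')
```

['ww']

This matches exactly 2 of any character; then 1 to 2 of any character (lazy) (captured); then a digit, then the literal 'fbt' repeated 2 times (non-capturing group).
`findall` collects group 1 from the one match (1 total).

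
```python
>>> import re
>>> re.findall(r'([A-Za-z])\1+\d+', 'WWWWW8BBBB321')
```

A backreference is literal: `\1` must see the identical characters the first group matched.
Walking the string: at [0:6] match 'WWWWW8', group 1 = 'W'; at [6:13] match 'BBBB321', group 1 = 'B'.
Because there's exactly one group, `findall` drops the full match and keeps group 1 from each hit.

['W', 'B']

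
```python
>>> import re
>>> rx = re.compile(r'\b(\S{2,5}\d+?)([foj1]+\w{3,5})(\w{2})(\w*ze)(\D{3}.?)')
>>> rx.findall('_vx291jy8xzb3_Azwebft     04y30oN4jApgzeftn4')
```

[('04y30', 'oN4jA', 'pg', 'ze', 'ftn4')]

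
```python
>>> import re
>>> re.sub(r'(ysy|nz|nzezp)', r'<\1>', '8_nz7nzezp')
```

The regex engine tests alternatives in the order written; an earlier branch that matches wins even if a later one would match more.
Each match is replaced using the text its own group 1 captured.

'8_<nz>7<nz>ezp'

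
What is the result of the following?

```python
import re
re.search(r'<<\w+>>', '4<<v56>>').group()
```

The match spans [1:8] → '<<v56>>'.

'<<v56>>'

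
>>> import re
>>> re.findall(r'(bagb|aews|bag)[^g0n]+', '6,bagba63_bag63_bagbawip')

['bagb', 'bagb']

`|` is ordered: at each position the engine commits to the first alternative that works.
Matches: at [2:12] match 'bagba63_ba', group 1 = 'bagb'; at [16:24] match 'bagbawip', group 1 = 'bagb'.
`findall` collects group 1 from each match (2 total).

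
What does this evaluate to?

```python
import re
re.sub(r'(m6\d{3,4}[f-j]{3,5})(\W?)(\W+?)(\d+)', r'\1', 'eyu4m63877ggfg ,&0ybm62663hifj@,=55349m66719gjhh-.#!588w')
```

'eyu4m63877ggfgybm62663hifjm66719gjhhw'

This matches the literal 'm6', then 3 to 4 of a digit, then 3 to 5 of a character in [f-j] (captured); then optionally a non-word character (captured); then one or more of a non-word character (lazy) (captured); then one or more of a digit (captured).
Matches: at [4:18] → 'm63877ggfg ,&0'; at [20:38] → 'm62663hifj@,=55349'; at [38:55] → 'm66719gjhh-.#!588'.
`\1` in the replacement pulls in group 1's text for each match.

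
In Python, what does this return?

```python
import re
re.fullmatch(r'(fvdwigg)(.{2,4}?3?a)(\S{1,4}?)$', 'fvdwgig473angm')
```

Pattern: the literal 'fv', then the literal 'dw', then the literal 'igg' (captured); then 2 to 4 of any character (lazy), then optionally a literal '3', then a literal 'a' (captured); then 1 to 4 of a non-whitespace character (lazy) (captured); then anchored at the end.
`re.fullmatch` requires the pattern to consume the entire string.
Here the string isn't matched end-to-end, so the call returns None.

None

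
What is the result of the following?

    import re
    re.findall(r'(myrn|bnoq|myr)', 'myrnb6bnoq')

['myrn', 'bnoq']

Branches in `(...|...)` are attempted left-to-right; the first branch that allows the whole pattern to succeed is taken.
`findall` collects group 1 from each match (2 total).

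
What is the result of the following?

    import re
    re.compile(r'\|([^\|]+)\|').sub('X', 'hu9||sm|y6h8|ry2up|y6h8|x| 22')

Every occurrence is swapped for 'X'.

'hu9|Xy6h8Xy6h8X 22'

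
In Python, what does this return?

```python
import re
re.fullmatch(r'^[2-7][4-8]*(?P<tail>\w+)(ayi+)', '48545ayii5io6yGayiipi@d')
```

The pattern matches anchored at the start of the string; then a character in [2-7], then zero or more of a character in [4-8]; then one or more of a word character (captured as 'tail'); then the literal 'ay', then one or more of the literal 'i' (captured).
For `fullmatch`, every character of the input must be accounted for by the pattern.
Here there's no way to consume every character, so the call returns None.

None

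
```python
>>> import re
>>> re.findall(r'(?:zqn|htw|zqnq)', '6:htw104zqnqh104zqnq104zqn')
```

['htw', 'zqn', 'zqn', 'zqn']

Alternation isn't longest-match — the leftmost alternative that fits at this position is chosen.
Walking the string: at [2:5] → 'htw'; at [8:11] → 'zqn'; at [16:19] → 'zqn'; at [23:26] → 'zqn'.
Since nothing is captured, `findall` lists the 4 matched substrings directly.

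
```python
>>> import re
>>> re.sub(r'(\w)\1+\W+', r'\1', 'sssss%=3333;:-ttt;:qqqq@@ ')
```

The backreference `\1` re-matches whatever the first group consumed, character for character.
Matches: at [0:7] → 'sssss%='; at [7:14] → '3333;:-'; at [14:19] → 'ttt;:'; at [19:26] → 'qqqq@@ '.
The replacement refers to a captured group, so each match is rewritten using its own captured text.

's3tq'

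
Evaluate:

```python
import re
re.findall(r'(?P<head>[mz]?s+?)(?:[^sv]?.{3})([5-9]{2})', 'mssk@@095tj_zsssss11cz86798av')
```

Pattern: optionally one of [mz], then one or more of a literal 's' (lazy) (captured as 'head'); then optionally any character except [sv], then exactly 3 of any character (non-capturing group); then exactly 2 of a character in [5-9] (captured).
Scanning left to right: at [0:9] match 'mssk@@095', groups = ('mss', '95'); at [12:24] match 'zsssss11cz86', groups = ('zsssss', '86').
With 2 capturing groups, `findall` returns a 2-tuple per match.

[('mss', '95'), ('zsssss', '86')]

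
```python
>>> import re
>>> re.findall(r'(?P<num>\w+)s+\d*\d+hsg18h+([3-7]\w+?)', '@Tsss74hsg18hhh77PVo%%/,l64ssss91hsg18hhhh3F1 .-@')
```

[('Tss', '77'), ('l64sss', '3F')]

The pattern matches one or more of a word character (captured as 'num'); then one or more of the literal 's', then zero or more of a digit, then one or more of a digit; then the literal 'hsg', then the literal '18', then one or more of the literal 'h'; then a character in [3-7], then one or more of a word character (lazy) (captured).
With 2 capturing groups, `findall` returns a 2-tuple per match.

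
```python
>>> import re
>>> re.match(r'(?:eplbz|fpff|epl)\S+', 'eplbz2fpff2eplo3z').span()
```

(0, 17)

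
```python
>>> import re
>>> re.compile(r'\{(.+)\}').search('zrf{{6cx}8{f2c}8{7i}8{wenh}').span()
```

`search` walks the string left to right and returns the first match it finds.
The match spans [3:27] → '{{6cx}8{f2c}8{7i}8{wenh}'.
Captured: group 1 = '{6cx}8{f2c}8{7i}8{wenh'.

(3, 27)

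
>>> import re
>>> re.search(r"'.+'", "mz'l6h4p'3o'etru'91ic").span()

(2, 17)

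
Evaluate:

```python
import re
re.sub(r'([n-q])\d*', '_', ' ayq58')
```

' ay_'

`sub` substitutes '_' at each match site.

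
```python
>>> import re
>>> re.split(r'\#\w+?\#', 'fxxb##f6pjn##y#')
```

['fxxb#', '', '']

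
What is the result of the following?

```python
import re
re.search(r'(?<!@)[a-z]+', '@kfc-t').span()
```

`(?!…)`/`(?<!…)` only lets a position through if the neighbouring text does NOT match; no characters are consumed.
`search` walks the string left to right and returns the first match it finds.
The match spans [2:4] → 'fc'.

(2, 4)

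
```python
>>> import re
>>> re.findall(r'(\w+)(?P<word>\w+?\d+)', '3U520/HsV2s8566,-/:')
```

[('3U5', '20'), ('HsV2s85', '66')]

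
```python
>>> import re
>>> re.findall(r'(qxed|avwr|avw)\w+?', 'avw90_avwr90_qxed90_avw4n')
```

`|` is ordered: at each position the engine commits to the first alternative that works.
Because there's exactly one group, `findall` drops the full match and keeps group 1 from each hit.

['avw', 'avwr', 'qxed', 'avw']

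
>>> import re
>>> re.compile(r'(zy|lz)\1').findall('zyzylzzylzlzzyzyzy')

['zy', 'lz', 'zy']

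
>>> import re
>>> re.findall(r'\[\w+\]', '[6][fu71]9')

['[6]', '[fu71]']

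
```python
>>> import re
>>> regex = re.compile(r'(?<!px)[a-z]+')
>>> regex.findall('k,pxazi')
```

['k', 'pxazi']

A negative assertion filters positions out without eating any characters.
No capturing groups, so `findall` returns the 2 full match strings.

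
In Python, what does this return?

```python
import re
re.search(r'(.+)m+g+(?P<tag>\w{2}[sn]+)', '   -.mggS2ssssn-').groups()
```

The match spans [0:15] → '   -.mggS2ssssn'.
Captured: group 1 = '   -.', group 2 = 'S2ssssn'.

('   -.', 'S2ssssn')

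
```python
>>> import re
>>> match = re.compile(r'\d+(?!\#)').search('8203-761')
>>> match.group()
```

'8203'

A negative assertion filters positions out without eating any characters.
`re.search` scans for the first position where the pattern succeeds.
The match spans [0:4] → '8203'.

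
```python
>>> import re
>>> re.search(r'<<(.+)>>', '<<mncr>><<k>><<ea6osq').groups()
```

Unlike `match`, `search` isn't anchored — it looks for the pattern anywhere in the string.
The match spans [0:13] → '<<mncr>><<k>>'.
Captured: group 1 = 'mncr>><<k'.

('mncr>><<k',)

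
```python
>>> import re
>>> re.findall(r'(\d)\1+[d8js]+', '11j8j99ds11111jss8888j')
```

`\1` is not a pattern — it's the concrete string captured by group 1, re-applied verbatim.
Because there's exactly one group, `findall` drops the full match and keeps group 1 from each hit.

['1', '9', '1']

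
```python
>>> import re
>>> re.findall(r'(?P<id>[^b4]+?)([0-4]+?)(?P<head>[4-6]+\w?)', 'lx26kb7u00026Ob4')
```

The pattern matches one or more of any character except [b4] (lazy) (captured as 'id'); then one or more of a character in [0-4] (lazy) (captured); then one or more of a character in [4-6], then optionally a word character (captured as 'head').
Because the quantifier is non-greedy, it stops expanding at the earliest point where the rest of the pattern can succeed.
Scanning left to right: at [0:5] match 'lx26k', groups = ('lx', '2', '6k'); at [6:14] match '7u00026O', groups = ('7u', '0002', '6O').
3 groups means each result is a tuple of 3 captured strings — 2 here.

[('lx', '2', '6k'), ('7u', '0002', '6O')]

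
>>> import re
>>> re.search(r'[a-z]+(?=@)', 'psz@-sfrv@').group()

The lookaround is zero-width — it requires the adjacent text to match without consuming it, so the asserted text isn't part of the match.
`re.search` scans for the first position where the pattern succeeds.
The match spans [0:3] → 'psz'.

'psz'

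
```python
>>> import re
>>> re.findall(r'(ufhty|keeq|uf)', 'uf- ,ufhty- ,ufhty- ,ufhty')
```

Alternation tries branches left to right and keeps the first one that lets the overall match succeed at that position.
Because there's exactly one group, `findall` drops the full match and keeps group 1 from each hit.

['uf', 'ufhty', 'ufhty', 'ufhty']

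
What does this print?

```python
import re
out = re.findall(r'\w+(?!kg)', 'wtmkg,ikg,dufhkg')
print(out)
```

['wtmkg', 'ikg', 'dufhkg']

Because the assertion is negative and zero-width, positions next to the forbidden text are skipped.
`findall` yields the raw match text (3 of them) because the pattern has no groups.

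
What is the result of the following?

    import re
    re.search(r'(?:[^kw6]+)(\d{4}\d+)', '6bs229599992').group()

'bs229599992'

The pattern matches one or more of any character except [kw6] (non-capturing group); then exactly 4 of a digit, then one or more of a digit (captured).
The match spans [1:12] → 'bs229599992'.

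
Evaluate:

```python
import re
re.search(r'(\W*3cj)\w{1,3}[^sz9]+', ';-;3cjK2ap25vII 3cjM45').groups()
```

The match spans [0:22] → ';-;3cjK2ap25vII 3cjM45'.
Captured: group 1 = ';-;3cj'.

(';-;3cj',)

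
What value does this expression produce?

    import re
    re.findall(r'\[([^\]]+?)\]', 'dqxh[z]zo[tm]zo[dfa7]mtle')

['z', 'tm', 'dfa7']

Scanning left to right: at [4:7] match '[z]', group 1 = 'z'; at [9:13] match '[tm]', group 1 = 'tm'; at [15:21] match '[dfa7]', group 1 = 'dfa7'.
With a single group, `findall` returns only what that group captured — 3 items.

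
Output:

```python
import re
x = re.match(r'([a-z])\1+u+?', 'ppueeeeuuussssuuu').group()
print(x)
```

ppu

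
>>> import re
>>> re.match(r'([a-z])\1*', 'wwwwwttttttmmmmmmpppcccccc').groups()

`\1` has to match the exact text group 1 already captured.
`match` is anchored at position 0; if the pattern doesn't fit there, it returns None.
The match spans [0:5] → 'wwwww'.
Captured: group 1 = 'w'.

('w',)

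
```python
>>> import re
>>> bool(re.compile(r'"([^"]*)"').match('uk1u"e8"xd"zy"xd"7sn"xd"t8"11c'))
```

`re.match` won't scan ahead — the pattern has to work from the very first character.
Here position 0 doesn't satisfy it, so the call returns None, and `bool(None)` is False.

False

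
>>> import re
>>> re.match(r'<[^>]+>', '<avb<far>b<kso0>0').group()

'<avb<far>'

`re.match` only tries the pattern at the start of the string.
The match spans [0:9] → '<avb<far>'.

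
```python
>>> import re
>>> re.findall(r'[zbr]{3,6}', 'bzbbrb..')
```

`findall` yields the raw match text (1 of them) because the pattern has no groups.

['bzbbrb']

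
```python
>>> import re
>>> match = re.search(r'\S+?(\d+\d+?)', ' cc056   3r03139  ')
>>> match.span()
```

(1, 6)

Pattern: one or more of a non-whitespace character (lazy); then one or more of a digit, then one or more of a digit (lazy) (captured).
`re.search` tries every starting position until one works.
The match spans [1:6] → 'cc056'.
Captured: group 1 = '056'.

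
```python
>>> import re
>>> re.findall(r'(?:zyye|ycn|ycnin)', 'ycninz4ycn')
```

Branches in `(...|...)` are attempted left-to-right; the first branch that allows the whole pattern to succeed is taken.
Matches: at [0:3] → 'ycn'; at [7:10] → 'ycn'.
`findall` yields the raw match text (2 of them) because the pattern has no groups.

['ycn', 'ycn']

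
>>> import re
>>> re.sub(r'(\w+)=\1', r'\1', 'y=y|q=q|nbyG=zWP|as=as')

'y|q|nbyG=zWP|as'

After group 1 captures some text, `\1` only succeeds where that same text appears again.
Matches: at [0:3] → 'y=y'; at [4:7] → 'q=q'; at [17:22] → 'as=as'.
Each match is replaced using the text its own group 1 captured.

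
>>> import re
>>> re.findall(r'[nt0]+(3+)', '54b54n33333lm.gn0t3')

This matches one or more of one of [nt0]; then one or more of a literal '3' (captured).
Scanning left to right: at [5:11] match 'n33333', group 1 = '33333'; at [15:19] match 'n0t3', group 1 = '3'.
With a single group, `findall` returns only what that group captured — 2 items.

['33333', '3']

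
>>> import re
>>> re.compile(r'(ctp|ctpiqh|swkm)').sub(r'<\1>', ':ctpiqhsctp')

Branches in `(...|...)` are attempted left-to-right; the first branch that allows the whole pattern to succeed is taken.
Matches: at [1:4] → 'ctp'; at [8:11] → 'ctp'.
The replacement refers to a captured group, so each match is rewritten using its own captured text.

':<ctp>iqhs<ctp>'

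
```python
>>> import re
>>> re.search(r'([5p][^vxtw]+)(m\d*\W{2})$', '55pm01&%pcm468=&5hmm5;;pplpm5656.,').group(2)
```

'm5656.,'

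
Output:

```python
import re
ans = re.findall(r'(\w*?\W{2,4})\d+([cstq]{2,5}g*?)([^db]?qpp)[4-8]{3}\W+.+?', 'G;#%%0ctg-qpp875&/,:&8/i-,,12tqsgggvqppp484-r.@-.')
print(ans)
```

[('G;#%%', 'ctg', '-qpp')]

`findall` packs the 3 group values into a tuple for every match.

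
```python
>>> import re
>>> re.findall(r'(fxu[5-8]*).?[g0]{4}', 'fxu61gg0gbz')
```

['fxu6']

The pattern matches the literal 'fxu', then zero or more of a character in [5-8] (captured); then optionally any character, then exactly 4 of one of [g0].
Matches: at [0:9] match 'fxu61gg0g', group 1 = 'fxu6'.
Because there's exactly one group, `findall` drops the full match and keeps group 1 from the one hit.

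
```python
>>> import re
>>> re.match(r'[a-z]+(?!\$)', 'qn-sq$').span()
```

(0, 2)

`re.match` only tries the pattern at the start of the string.
The match spans [0:2] → 'qn'.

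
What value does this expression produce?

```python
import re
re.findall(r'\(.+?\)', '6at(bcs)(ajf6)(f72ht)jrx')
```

Lazy quantifiers expand one character at a time until the remainder of the pattern can match.
No capturing groups, so `findall` returns the 3 full match strings.

['(bcs)', '(ajf6)', '(f72ht)']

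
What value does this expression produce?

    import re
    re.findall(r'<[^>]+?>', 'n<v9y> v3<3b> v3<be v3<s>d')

['<v9y>', '<3b>', '<be v3<s>']

With no groups in the pattern, `findall` gives back each whole match — 3 here.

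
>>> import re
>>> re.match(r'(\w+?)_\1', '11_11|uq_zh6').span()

(0, 5)

After group 1 captures some text, `\1` only succeeds where that same text appears again.
With `match`, the pattern is implicitly anchored at the beginning.
The match spans [0:5] → '11_11'.
Captured: group 1 = '11'.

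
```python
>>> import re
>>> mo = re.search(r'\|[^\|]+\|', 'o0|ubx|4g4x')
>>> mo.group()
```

'|ubx|'

The match spans [2:7] → '|ubx|'.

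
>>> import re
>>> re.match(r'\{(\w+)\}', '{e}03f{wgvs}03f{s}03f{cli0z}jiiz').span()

(0, 3)

`re.match` won't scan ahead — the pattern has to work from the very first character.
The match spans [0:3] → '{e}'.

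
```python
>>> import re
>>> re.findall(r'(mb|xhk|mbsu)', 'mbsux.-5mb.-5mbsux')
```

Alternation isn't longest-match — the leftmost alternative that fits at this position is chosen.
Scanning left to right: at [0:2] match 'mb', group 1 = 'mb'; at [8:10] match 'mb', group 1 = 'mb'; at [13:15] match 'mb', group 1 = 'mb'.
Because there's exactly one group, `findall` drops the full match and keeps group 1 from each hit.

['mb', 'mb', 'mb']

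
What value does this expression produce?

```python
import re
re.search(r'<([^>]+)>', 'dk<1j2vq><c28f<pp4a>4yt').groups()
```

('1j2vq',)

`re.search` scans for the first position where the pattern succeeds.
The match spans [2:9] → '<1j2vq>'.
Captured: group 1 = '1j2vq'.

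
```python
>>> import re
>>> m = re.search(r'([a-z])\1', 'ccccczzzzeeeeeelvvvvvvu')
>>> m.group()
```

After group 1 captures some text, `\1` only succeeds where that same text appears again.
The match spans [0:2] → 'cc'.

'cc'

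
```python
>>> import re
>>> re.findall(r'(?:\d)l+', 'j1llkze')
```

['1ll']

No capturing groups, so `findall` returns the 1 full match string.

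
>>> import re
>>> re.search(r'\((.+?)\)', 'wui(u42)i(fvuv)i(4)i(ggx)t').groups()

('u42',)

The match spans [3:8] → '(u42)'.
Captured: group 1 = 'u42'.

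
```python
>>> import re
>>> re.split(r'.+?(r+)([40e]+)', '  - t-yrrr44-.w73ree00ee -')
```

Pattern: one or more of any character (lazy); then one or more of a literal 'r' (captured); then one or more of one of [40e] (captured).
`re.split` interleaves the captured-group text with the surrounding fragments.

['', 'rrr', '44', '', 'r', 'ee00ee', ' -']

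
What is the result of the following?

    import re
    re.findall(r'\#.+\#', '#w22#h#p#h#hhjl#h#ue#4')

['#w22#h#p#h#hhjl#h#ue#']

`findall` yields the raw match text (1 of them) because the pattern has no groups.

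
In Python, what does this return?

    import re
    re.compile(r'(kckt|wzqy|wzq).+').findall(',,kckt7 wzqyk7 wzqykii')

One capturing group, so `findall` returns just the captured substring from the one match — 1 in all.

['kckt']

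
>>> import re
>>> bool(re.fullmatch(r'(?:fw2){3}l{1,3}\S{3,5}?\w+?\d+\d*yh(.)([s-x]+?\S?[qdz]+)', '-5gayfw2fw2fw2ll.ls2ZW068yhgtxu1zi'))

False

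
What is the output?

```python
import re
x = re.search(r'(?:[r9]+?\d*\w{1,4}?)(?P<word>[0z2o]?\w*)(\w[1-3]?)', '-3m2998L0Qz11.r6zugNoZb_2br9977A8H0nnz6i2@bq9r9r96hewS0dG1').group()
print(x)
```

998L0Qz11

This matches one or more of one of [r9] (lazy), then zero or more of a digit, then 1 to 4 of a word character (lazy) (non-capturing group); then optionally one of [0z2o], then zero or more of a word character (captured as 'word'); then a word character, then optionally a character in [1-3] (captured).
`re.search` tries every starting position until one works.
The match spans [4:13] → '998L0Qz11'.
Captured: group 1 = '0Qz1', group 2 = '1'.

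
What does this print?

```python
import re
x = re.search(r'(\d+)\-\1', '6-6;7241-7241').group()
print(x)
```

`\1` has to match the exact text group 1 already captured.
The match spans [0:3] → '6-6'.

6-6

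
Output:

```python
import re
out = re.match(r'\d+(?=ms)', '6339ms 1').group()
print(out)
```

6339

With `match`, the pattern is implicitly anchored at the beginning.
The match spans [0:4] → '6339'.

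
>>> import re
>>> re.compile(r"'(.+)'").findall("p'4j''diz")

["4j'"]

Scanning left to right: at [1:6] match "'4j''", group 1 = "4j'".
One capturing group, so `findall` returns just the captured substring from the one match — 1 in all.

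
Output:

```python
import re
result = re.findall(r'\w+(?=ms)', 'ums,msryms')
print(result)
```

['u', 'msry']

The `(?=…)`/`(?<=…)` assertion just peeks at neighbouring text; it doesn't advance the match position.
Matches: at [0:1] → 'u'; at [4:8] → 'msry'.
No capturing groups, so `findall` returns the 2 full match strings.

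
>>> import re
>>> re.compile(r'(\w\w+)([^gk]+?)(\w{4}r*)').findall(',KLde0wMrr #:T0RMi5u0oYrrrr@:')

[('KLde0wMrr', ' #:', 'T0RM'), ('i5u0o', 'Y', 'rrrr')]

With the lazy modifier that quantifier settles for the fewest repetitions that let the rest of the pattern succeed (the atoms after it are unaffected and can still be greedy).
With 3 capturing groups, `findall` returns a 3-tuple per match.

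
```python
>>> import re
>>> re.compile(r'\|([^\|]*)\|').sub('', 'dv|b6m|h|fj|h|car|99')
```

'dvhh99'

Matches: at [2:7] → '|b6m|'; at [8:12] → '|fj|'; at [13:18] → '|car|'.
Every occurrence is swapped for ''.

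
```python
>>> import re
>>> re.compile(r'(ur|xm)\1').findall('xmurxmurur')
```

['ur']

`\1` has to match the exact text group 1 already captured.
Walking the string: at [6:10] match 'urur', group 1 = 'ur'.
Because there's exactly one group, `findall` drops the full match and keeps group 1 from the one hit.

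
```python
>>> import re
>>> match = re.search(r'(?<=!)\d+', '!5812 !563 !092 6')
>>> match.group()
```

Because the assertion is zero-width, the text it checks is not consumed and won't appear in the result.
The match spans [1:5] → '5812'.

'5812'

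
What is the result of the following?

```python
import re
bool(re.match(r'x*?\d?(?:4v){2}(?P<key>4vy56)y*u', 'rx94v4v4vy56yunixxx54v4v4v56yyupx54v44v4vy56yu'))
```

This matches zero or more of the literal 'x' (lazy), then optionally a digit, then the literal '4v' repeated 2 times; then the literal '4v', then the literal 'y5', then the literal '6' (captured as 'key'); then zero or more of a literal 'y', then a literal 'u'.
`re.match` won't scan ahead — the pattern has to work from the very first character.
Here the pattern fails at index 0, so the call returns None, and `bool(None)` is False.

False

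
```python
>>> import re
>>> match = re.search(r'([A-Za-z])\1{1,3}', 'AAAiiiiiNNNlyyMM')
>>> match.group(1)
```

'A'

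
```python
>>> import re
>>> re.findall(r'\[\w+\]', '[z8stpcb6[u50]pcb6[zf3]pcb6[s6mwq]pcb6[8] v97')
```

['[u50]', '[zf3]', '[s6mwq]', '[8]']

Matches: at [9:14] → '[u50]'; at [18:23] → '[zf3]'; at [27:34] → '[s6mwq]'; at [38:41] → '[8]'.
`findall` yields the raw match text (4 of them) because the pattern has no groups.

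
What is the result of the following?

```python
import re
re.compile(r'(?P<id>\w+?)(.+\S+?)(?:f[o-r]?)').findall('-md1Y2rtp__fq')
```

Pattern: one or more of a word character (lazy) (captured as 'id'); then one or more of any character, then one or more of a non-whitespace character (lazy) (captured); then the literal 'f', then optionally a character in [o-r] (non-capturing group).
A non-greedy quantifier consumes as few characters as it can — just enough that the remainder of the pattern still matches from where it stops; whatever follows it matches normally.
Scanning left to right: at [1:13] match 'md1Y2rtp__fq', groups = ('m', 'd1Y2rtp__').
Multiple groups make `findall` return tuples — one 2-tuple for the one match.

[('m', 'd1Y2rtp__')]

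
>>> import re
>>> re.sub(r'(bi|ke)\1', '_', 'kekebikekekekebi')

'_bi__bi'

A backreference is literal: `\1` must see the identical characters the first group matched.
Every occurrence is swapped for '_'.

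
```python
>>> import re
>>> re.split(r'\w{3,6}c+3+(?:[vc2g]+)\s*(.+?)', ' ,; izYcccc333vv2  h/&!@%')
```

The pattern matches 3 to 6 of a word character, then one or more of a literal 'c', then one or more of the literal '3'; then one or more of one of [vc2g] (non-capturing group); then zero or more of whitespace; then one or more of any character (lazy) (captured).
Matches to split on: at [4:20] → 'izYcccc333vv2  h'.
The group in the pattern means `split` returns the separators' captures alongside the pieces.

[' ,; ', 'h', '/&!@%']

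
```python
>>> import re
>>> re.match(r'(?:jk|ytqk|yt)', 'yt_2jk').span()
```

(0, 2)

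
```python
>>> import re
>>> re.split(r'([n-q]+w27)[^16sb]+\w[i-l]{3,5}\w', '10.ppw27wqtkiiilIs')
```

The group in the pattern means `split` returns the separators' captures alongside the pieces.

['10.', 'ppw27', 's']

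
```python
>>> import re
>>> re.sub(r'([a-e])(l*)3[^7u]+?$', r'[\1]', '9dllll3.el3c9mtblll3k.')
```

The pattern matches a character in [a-e] (captured); then zero or more of a literal 'l' (captured); then a literal '3', then one or more of any character except [7u] (lazy); then anchored at the end.
Matches: at [1:22] → 'dllll3.el3c9mtblll3k.'.
`\1` in the replacement pulls in group 1's text for each match.

'9[d]'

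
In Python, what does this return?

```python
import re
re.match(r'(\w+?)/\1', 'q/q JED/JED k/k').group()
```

`re.match` won't scan ahead — the pattern has to work from the very first character.
The match spans [0:3] → 'q/q'.

'q/q'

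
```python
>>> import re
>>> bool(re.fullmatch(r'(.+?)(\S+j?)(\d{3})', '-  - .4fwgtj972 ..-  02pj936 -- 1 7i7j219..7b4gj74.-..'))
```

False

`re.fullmatch` requires the pattern to consume the entire string.
Here the string isn't matched end-to-end, so the call returns None, and `bool(None)` is False.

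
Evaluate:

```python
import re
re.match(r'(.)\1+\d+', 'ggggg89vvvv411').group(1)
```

After group 1 captures some text, `\1` only succeeds where that same text appears again.
With `match`, the pattern is implicitly anchored at the beginning.
The match spans [0:7] → 'ggggg89'.
Captured: group 1 = 'g'.

'g'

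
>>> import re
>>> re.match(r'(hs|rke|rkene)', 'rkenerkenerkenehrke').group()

'rke'

Branches in `(...|...)` are attempted left-to-right; the first branch that allows the whole pattern to succeed is taken.
With `match`, the pattern is implicitly anchored at the beginning.
The match spans [0:3] → 'rke'.
Captured: group 1 = 'rke'.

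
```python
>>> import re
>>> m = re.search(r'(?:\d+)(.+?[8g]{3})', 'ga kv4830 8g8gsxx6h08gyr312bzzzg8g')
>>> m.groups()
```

(' 8g8',)

The pattern matches one or more of a digit (non-capturing group); then one or more of any character (lazy), then exactly 3 of one of [8g] (captured).
A non-greedy quantifier consumes as few characters as it can — just enough that the remainder of the pattern still matches from where it stops; whatever follows it matches normally.
Unlike `match`, `search` isn't anchored — it looks for the pattern anywhere in the string.
The match spans [5:13] → '4830 8g8'.
Captured: group 1 = ' 8g8'.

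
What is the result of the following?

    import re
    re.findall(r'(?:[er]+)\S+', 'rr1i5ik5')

['rr1i5ik5']

Pattern: one or more of one of [er] (non-capturing group); then one or more of a non-whitespace character.
Walking the string: at [0:8] → 'rr1i5ik5'.
Since nothing is captured, `findall` lists the 1 matched substring directly.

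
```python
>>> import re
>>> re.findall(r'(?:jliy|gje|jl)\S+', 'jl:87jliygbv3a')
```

['jl:87jliygbv3a']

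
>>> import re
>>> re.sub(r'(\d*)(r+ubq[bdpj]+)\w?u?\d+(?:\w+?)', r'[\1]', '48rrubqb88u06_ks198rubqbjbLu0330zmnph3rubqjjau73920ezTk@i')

'[48]06_ks[198]mnph[3]zTk@i'

The pattern matches zero or more of a digit (captured); then one or more of the literal 'r', then the literal 'ubq', then one or more of one of [bdpj] (captured); then optionally a word character, then optionally the literal 'u', then one or more of a digit; then one or more of a word character (lazy) (non-capturing group).
Matches: at [0:11] → '48rrubqb88u'; at [16:33] → '198rubqbjbLu0330z'; at [37:52] → '3rubqjjau73920e'.
`\1` in the replacement pulls in group 1's text for each match.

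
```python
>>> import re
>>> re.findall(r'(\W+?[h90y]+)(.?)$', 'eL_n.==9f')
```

This matches one or more of a non-word character (lazy), then one or more of one of [h90y] (captured); then optionally any character (captured); then anchored at the end.
Walking the string: at [4:9] match '.==9f', groups = ('.==9', 'f').
Multiple groups make `findall` return tuples — one 2-tuple for the one match.

[('.==9', 'f')]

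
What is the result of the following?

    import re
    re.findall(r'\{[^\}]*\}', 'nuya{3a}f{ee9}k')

['{3a}', '{ee9}']

Matches: at [4:8] → '{3a}'; at [9:14] → '{ee9}'.
No capturing groups, so `findall` returns the 2 full match strings.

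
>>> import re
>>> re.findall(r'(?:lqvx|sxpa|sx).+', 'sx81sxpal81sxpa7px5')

`findall` yields the raw match text (1 of them) because the pattern has no groups.

['sx81sxpal81sxpa7px5']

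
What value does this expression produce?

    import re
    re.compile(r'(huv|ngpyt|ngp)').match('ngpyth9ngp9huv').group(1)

'ngpyt'

`|` is ordered: at each position the engine commits to the first alternative that works.
With `match`, the pattern is implicitly anchored at the beginning.
The match spans [0:5] → 'ngpyt'.
Captured: group 1 = 'ngpyt'.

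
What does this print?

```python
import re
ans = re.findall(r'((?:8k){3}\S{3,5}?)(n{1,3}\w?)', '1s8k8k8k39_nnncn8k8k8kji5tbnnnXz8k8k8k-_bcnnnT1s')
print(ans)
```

[('8k8k8k39_', 'nnnc'), ('8k8k8kji5tb', 'nnnX'), ('8k8k8k-_bc', 'nnnT')]

A `+?`/`*?`/`{m,n}?` starts at its minimum and grows only as far as needed for what follows to match.
`findall` packs the 2 group values into a tuple for every match.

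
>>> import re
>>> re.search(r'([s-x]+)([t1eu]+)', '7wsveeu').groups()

('wsv', 'eeu')

The match spans [1:7] → 'wsveeu'.
Captured: group 1 = 'wsv', group 2 = 'eeu'.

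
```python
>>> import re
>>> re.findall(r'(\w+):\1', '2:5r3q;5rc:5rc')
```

['5rc']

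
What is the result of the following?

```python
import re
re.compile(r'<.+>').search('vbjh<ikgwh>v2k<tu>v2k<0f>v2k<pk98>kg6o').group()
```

The match spans [4:34] → '<ikgwh>v2k<tu>v2k<0f>v2k<pk98>'.

'<ikgwh>v2k<tu>v2k<0f>v2k<pk98>'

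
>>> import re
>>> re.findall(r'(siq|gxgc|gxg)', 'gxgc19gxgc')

Branches in `(...|...)` are attempted left-to-right; the first branch that allows the whole pattern to succeed is taken.
One capturing group, so `findall` returns just the captured substring from each match — 2 in all.

['gxgc', 'gxgc']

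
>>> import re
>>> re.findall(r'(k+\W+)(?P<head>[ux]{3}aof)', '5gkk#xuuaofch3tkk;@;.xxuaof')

This matches one or more of a literal 'k', then one or more of a non-word character (captured); then exactly 3 of one of [ux], then the literal 'aof' (captured as 'head').
Walking the string: at [2:11] match 'kk#xuuaof', groups = ('kk#', 'xuuaof'); at [15:27] match 'kk;@;.xxuaof', groups = ('kk;@;.', 'xxuaof').
`findall` packs the 2 group values into a tuple for every match.

[('kk#', 'xuuaof'), ('kk;@;.', 'xxuaof')]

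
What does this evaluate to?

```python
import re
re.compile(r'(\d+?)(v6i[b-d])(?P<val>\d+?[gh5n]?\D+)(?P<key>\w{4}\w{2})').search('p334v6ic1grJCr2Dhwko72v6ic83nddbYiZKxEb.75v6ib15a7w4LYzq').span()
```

Pattern: one or more of a digit (lazy) (captured); then the literal 'v6i', then a character in [b-d] (captured); then one or more of a digit (lazy), then optionally one of [gh5n], then one or more of a non-digit (captured as 'val'); then exactly 4 of a word character, then exactly 2 of a word character (captured as 'key').
`search` walks the string left to right and returns the first match it finds.
The match spans [1:20] → '334v6ic1grJCr2Dhwko'.
Captured: group 1 = '334', group 2 = 'v6ic', group 3 = '1grJCr', group 4 = '2Dhwko'.

(1, 20)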